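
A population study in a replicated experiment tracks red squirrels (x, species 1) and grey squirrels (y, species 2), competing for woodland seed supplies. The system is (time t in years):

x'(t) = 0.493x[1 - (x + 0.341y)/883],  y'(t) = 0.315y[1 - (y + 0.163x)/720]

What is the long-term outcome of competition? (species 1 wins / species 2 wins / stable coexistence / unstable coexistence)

stable coexistence

Compare the nullcline intercepts: K1/α12 = 883/0.341 = 2590 > K2 = 720; K2/α21 = 720/0.163 = 4420 > K1 = 883.
Since both inequalities hold, each species can invade when rare, so the interior equilibrium is stable.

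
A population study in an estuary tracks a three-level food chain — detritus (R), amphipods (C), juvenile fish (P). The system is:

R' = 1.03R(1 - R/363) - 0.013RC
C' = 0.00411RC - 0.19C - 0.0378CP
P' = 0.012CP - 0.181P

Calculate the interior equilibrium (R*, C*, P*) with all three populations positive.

R* ≈ 294, C* ≈ 15.1, P* ≈ 26.9

From dP/dt = 0: 0.012C* = 0.181, so C* = 15.1.
From dR/dt = 0: 1.03(1 - R*/363) = 0.013·15.1, giving R* = 363·(1 - 0.19) = 294.
From dC/dt = 0: 0.00411·294 - 0.19 = 0.0378P*, so P* = 1.02/0.0378 = 26.9.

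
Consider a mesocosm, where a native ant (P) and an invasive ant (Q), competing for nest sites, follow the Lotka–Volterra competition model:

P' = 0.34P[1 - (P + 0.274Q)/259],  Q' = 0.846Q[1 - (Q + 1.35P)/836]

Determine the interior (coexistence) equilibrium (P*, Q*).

Setting both brackets to zero gives the nullclines P + 0.274Q = 259 and 1.35P + Q = 836.
Substituting Q = 836 - 1.35P into the first: P(1 - 0.274·1.35) = 259 - 0.274·836.
So P* = 29.9/0.63 = 47.5, and then Q* = 836 - 1.35·47.5 = 772.

P* ≈ 47.5, Q* ≈ 772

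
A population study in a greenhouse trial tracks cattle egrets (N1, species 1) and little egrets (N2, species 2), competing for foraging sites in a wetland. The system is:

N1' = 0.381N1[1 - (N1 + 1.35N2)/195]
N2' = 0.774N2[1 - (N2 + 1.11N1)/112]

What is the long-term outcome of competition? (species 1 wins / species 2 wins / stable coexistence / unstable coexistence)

species 1 excludes species 2

Compare the nullcline intercepts: K1/α12 = 195/1.35 = 144 > K2 = 112; K2/α21 = 112/1.11 = 101 < K1 = 195.
Since the inequalities point opposite ways, species 1 can invade but species 2 cannot.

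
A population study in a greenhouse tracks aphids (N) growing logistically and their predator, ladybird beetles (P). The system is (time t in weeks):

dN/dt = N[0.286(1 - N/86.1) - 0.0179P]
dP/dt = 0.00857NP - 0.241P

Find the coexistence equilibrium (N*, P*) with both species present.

N* ≈ 28.1, P* ≈ 10.8

From dP/dt = 0 with P > 0: 0.00857N* = 0.241, so N* = 28.1.
Substitute into dN/dt = 0: 0.286(1 - 28.1/86.1) = 0.0179P*.
The bracket is 0.673, giving P* = 0.193/0.0179 = 10.8.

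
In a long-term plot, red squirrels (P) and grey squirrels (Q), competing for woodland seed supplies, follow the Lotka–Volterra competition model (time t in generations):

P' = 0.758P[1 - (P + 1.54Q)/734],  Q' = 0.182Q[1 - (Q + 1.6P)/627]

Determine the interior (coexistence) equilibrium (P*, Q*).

Setting both brackets to zero gives the nullclines P + 1.54Q = 734 and 1.6P + Q = 627.
Substituting Q = 627 - 1.6P into the first: P(1 - 1.54·1.6) = 734 - 1.54·627.
So P* = -232/-1.46 = 158, and then Q* = 627 - 1.6·158 = 374.

P* ≈ 158, Q* ≈ 374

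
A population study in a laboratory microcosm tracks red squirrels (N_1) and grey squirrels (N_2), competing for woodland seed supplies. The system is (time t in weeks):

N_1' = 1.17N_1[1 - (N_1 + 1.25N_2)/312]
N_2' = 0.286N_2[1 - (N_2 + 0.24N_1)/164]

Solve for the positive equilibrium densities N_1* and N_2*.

N_1* ≈ 153, N_2* ≈ 127

Setting both brackets to zero gives the nullclines N_1 + 1.25N_2 = 312 and 0.24N_1 + N_2 = 164.
Substituting N_2 = 164 - 0.24N_1 into the first: N_1(1 - 1.25·0.24) = 312 - 1.25·164.
So N_1* = 107/0.7 = 153, and then N_2* = 164 - 0.24·153 = 127.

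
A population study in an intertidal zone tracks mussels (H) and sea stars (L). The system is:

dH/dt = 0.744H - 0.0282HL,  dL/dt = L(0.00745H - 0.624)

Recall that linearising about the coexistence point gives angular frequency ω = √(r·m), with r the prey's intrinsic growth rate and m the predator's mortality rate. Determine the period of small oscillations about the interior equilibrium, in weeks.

T ≈ 9.22 weeks

Here r = 0.744 and m = 0.624, so r·m = 0.464.
ω = √0.464 = 0.681 per week, hence T = 2π/ω ≈ 9.22 weeks.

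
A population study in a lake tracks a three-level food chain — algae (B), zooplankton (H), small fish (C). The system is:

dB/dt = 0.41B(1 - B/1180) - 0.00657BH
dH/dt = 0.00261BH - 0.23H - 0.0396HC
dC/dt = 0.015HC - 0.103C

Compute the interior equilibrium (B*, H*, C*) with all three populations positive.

B* ≈ 1050, H* ≈ 6.87, C* ≈ 63.4

From dC/dt = 0: 0.015H* = 0.103, so H* = 6.87.
From dB/dt = 0: 0.41(1 - B*/1180) = 0.00657·6.87, giving B* = 1180·(1 - 0.11) = 1050.
From dH/dt = 0: 0.00261·1050 - 0.23 = 0.0396C*, so C* = 2.51/0.0396 = 63.4.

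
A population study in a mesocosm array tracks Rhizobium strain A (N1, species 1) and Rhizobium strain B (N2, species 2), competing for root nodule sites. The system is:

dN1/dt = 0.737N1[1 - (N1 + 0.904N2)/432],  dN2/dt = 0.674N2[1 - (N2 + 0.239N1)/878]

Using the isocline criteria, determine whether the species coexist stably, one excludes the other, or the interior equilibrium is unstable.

Compare the nullcline intercepts: K1/α12 = 432/0.904 = 478 < K2 = 878; K2/α21 = 878/0.239 = 3670 > K1 = 432.
Since the inequalities point opposite ways, species 2 can invade but species 1 cannot.

species 2 excludes species 1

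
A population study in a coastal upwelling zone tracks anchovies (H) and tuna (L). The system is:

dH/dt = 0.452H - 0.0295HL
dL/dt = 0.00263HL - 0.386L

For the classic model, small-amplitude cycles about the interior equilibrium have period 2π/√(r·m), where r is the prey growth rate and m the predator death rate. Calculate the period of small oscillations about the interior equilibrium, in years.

T ≈ 15 years

Here r = 0.452 and m = 0.386, so r·m = 0.174.
ω = √0.174 = 0.418 per year, hence T = 2π/ω ≈ 15 years.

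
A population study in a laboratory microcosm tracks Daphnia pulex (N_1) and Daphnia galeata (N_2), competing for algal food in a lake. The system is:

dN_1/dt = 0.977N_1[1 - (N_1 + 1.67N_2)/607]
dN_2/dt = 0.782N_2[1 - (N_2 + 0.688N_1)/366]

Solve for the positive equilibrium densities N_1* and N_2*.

Setting both brackets to zero gives the nullclines N_1 + 1.67N_2 = 607 and 0.688N_1 + N_2 = 366.
Substituting N_2 = 366 - 0.688N_1 into the first: N_1(1 - 1.67·0.688) = 607 - 1.67·366.
So N_1* = -4.22/-0.149 = 28.3, and then N_2* = 366 - 0.688·28.3 = 347.

N_1* ≈ 28.3, N_2* ≈ 347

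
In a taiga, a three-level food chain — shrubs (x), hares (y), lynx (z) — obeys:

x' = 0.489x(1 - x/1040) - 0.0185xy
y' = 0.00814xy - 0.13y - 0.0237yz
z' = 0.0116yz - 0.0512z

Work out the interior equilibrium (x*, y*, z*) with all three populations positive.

From dz/dt = 0: 0.0116y* = 0.0512, so y* = 4.41.
From dx/dt = 0: 0.489(1 - x*/1040) = 0.0185·4.41, giving x* = 1040·(1 - 0.167) = 866.
From dy/dt = 0: 0.00814·866 - 0.13 = 0.0237z*, so z* = 6.92/0.0237 = 292.

x* ≈ 866, y* ≈ 4.41, z* ≈ 292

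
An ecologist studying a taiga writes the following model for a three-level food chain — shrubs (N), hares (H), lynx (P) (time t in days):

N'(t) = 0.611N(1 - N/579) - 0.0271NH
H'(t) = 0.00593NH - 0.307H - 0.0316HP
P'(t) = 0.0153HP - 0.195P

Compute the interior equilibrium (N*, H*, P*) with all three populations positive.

N* ≈ 252, H* ≈ 12.7, P* ≈ 37.5

From dP/dt = 0: 0.0153H* = 0.195, so H* = 12.7.
From dN/dt = 0: 0.611(1 - N*/579) = 0.0271·12.7, giving N* = 579·(1 - 0.565) = 252.
From dH/dt = 0: 0.00593·252 - 0.307 = 0.0316P*, so P* = 1.19/0.0316 = 37.5.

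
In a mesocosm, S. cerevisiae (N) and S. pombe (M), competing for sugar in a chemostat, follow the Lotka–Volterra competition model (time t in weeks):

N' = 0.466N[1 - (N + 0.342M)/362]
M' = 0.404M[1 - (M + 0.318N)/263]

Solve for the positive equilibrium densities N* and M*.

N* ≈ 305, M* ≈ 166

Setting both brackets to zero gives the nullclines N + 0.342M = 362 and 0.318N + M = 263.
Substituting M = 263 - 0.318N into the first: N(1 - 0.342·0.318) = 362 - 0.342·263.
So N* = 272/0.891 = 305, and then M* = 263 - 0.318·305 = 166.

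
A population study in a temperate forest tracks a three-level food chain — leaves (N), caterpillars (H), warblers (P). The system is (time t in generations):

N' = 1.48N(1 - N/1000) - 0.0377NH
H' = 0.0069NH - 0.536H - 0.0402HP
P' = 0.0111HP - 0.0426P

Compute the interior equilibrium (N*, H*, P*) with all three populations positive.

N* ≈ 902, H* ≈ 3.84, P* ≈ 142

From dP/dt = 0: 0.0111H* = 0.0426, so H* = 3.84.
From dN/dt = 0: 1.48(1 - N*/1000) = 0.0377·3.84, giving N* = 1000·(1 - 0.0978) = 902.
From dH/dt = 0: 0.0069·902 - 0.536 = 0.0402P*, so P* = 5.69/0.0402 = 142.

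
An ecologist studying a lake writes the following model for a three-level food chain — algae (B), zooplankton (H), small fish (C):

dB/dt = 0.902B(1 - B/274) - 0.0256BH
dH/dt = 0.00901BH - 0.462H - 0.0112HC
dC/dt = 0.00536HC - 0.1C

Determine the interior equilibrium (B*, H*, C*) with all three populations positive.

B* ≈ 129, H* ≈ 18.7, C* ≈ 62.5

From dC/dt = 0: 0.00536H* = 0.1, so H* = 18.7.
From dB/dt = 0: 0.902(1 - B*/274) = 0.0256·18.7, giving B* = 274·(1 - 0.53) = 129.
From dH/dt = 0: 0.00901·129 - 0.462 = 0.0112C*, so C* = 0.7/0.0112 = 62.5.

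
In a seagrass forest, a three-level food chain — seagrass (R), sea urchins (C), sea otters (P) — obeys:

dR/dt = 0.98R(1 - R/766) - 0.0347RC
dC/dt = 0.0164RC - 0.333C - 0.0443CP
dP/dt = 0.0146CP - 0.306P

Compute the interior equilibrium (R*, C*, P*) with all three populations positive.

From dP/dt = 0: 0.0146C* = 0.306, so C* = 21.
From dR/dt = 0: 0.98(1 - R*/766) = 0.0347·21, giving R* = 766·(1 - 0.742) = 198.
From dC/dt = 0: 0.0164·198 - 0.333 = 0.0443P*, so P* = 2.91/0.0443 = 65.6.

R* ≈ 198, C* ≈ 21, P* ≈ 65.6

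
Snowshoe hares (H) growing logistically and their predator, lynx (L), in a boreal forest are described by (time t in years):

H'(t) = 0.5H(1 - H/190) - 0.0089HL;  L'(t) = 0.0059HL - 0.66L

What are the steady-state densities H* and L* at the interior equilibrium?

From dL/dt = 0 with L > 0: 0.0059H* = 0.66, so H* = 112.
Substitute into dH/dt = 0: 0.5(1 - 112/190) = 0.0089L*.
The bracket is 0.411, giving L* = 0.206/0.0089 = 23.1.

H* ≈ 112, L* ≈ 23.1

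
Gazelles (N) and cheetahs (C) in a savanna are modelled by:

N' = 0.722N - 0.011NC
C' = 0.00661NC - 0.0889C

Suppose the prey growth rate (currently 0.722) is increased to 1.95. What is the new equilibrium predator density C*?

C* ≈ 177

At the interior fixed point, setting dN/dt = 0 with N > 0 fixes C* = (prey growth rate)/(NC coefficient) — independent of the other coefficients.
With the change, C* = 1.95/0.011 = 177; it rises from 65.6.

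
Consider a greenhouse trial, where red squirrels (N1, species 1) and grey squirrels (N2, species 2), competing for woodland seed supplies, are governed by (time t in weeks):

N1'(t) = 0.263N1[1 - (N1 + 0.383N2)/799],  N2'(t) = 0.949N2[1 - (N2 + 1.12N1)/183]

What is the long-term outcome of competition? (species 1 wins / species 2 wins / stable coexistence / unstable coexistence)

Compare the nullcline intercepts: K1/α12 = 799/0.383 = 2090 > K2 = 183; K2/α21 = 183/1.12 = 163 < K1 = 799.
Since the inequalities point opposite ways, species 1 can invade but species 2 cannot.

species 1 excludes species 2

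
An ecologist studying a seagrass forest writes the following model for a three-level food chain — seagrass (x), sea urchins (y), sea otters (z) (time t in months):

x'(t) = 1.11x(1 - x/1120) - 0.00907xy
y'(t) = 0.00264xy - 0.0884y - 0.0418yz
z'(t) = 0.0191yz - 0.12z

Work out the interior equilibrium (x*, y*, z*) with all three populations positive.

From dz/dt = 0: 0.0191y* = 0.12, so y* = 6.28.
From dx/dt = 0: 1.11(1 - x*/1120) = 0.00907·6.28, giving x* = 1120·(1 - 0.0513) = 1060.
From dy/dt = 0: 0.00264·1060 - 0.0884 = 0.0418z*, so z* = 2.72/0.0418 = 65.

x* ≈ 1060, y* ≈ 6.28, z* ≈ 65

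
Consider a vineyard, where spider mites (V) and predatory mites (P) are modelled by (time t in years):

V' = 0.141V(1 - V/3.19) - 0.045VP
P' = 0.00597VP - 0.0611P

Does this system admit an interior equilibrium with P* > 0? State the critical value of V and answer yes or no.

The predator equation gives dP/dt > 0 only when V > 0.0611/0.00597 = 10.2.
Without the predator, V → K = 3.19. Since 3.19 < 10.2, the predator cannot invade.

Threshold V = 10.2; K < 10.2, so no, the predator goes extinct.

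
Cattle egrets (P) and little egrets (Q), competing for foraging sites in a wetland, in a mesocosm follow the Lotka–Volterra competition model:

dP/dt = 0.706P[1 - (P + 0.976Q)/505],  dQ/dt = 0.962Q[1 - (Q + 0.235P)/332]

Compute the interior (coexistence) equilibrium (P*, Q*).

Setting both brackets to zero gives the nullclines P + 0.976Q = 505 and 0.235P + Q = 332.
Substituting Q = 332 - 0.235P into the first: P(1 - 0.976·0.235) = 505 - 0.976·332.
So P* = 181/0.771 = 235, and then Q* = 332 - 0.235·235 = 277.

P* ≈ 235, Q* ≈ 277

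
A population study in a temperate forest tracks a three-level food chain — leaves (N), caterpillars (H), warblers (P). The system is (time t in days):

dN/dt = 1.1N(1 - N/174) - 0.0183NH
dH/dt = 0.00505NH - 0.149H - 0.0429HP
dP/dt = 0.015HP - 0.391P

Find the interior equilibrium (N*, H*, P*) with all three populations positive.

N* ≈ 98.5, H* ≈ 26.1, P* ≈ 8.13

From dP/dt = 0: 0.015H* = 0.391, so H* = 26.1.
From dN/dt = 0: 1.1(1 - N*/174) = 0.0183·26.1, giving N* = 174·(1 - 0.434) = 98.5.
From dH/dt = 0: 0.00505·98.5 - 0.149 = 0.0429P*, so P* = 0.349/0.0429 = 8.13.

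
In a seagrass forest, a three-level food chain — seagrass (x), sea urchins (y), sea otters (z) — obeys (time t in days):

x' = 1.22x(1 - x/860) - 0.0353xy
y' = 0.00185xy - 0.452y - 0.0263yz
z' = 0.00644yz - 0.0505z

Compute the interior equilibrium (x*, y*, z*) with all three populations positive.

From dz/dt = 0: 0.00644y* = 0.0505, so y* = 7.84.
From dx/dt = 0: 1.22(1 - x*/860) = 0.0353·7.84, giving x* = 860·(1 - 0.227) = 665.
From dy/dt = 0: 0.00185·665 - 0.452 = 0.0263z*, so z* = 0.778/0.0263 = 29.6.

x* ≈ 665, y* ≈ 7.84, z* ≈ 29.6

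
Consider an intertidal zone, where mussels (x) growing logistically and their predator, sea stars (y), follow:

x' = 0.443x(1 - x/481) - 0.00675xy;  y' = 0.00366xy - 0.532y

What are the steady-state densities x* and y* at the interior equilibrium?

x* ≈ 145, y* ≈ 45.8

From dy/dt = 0 with y > 0: 0.00366x* = 0.532, so x* = 145.
Substitute into dx/dt = 0: 0.443(1 - 145/481) = 0.00675y*.
The bracket is 0.698, giving y* = 0.309/0.00675 = 45.8.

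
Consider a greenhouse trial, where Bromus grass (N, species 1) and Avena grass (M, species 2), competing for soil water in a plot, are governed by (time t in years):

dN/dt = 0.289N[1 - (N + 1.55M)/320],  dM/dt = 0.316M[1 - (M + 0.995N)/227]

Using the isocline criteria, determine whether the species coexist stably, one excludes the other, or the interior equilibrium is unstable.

unstable coexistence (outcome depends on initial conditions)

Compare the nullcline intercepts: K1/α12 = 320/1.55 = 206 < K2 = 227; K2/α21 = 227/0.995 = 228 < K1 = 320.
Since both are reversed, neither can invade when rare; the interior point is a saddle.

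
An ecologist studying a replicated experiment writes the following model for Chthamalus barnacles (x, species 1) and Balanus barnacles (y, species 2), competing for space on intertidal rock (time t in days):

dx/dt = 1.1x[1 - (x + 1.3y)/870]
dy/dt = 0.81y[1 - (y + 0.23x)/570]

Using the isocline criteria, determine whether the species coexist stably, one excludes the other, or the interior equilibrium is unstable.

stable coexistence

Compare the nullcline intercepts: K1/α12 = 870/1.3 = 669 > K2 = 570; K2/α21 = 570/0.23 = 2480 > K1 = 870.
Since both inequalities hold, each species can invade when rare, so the interior equilibrium is stable.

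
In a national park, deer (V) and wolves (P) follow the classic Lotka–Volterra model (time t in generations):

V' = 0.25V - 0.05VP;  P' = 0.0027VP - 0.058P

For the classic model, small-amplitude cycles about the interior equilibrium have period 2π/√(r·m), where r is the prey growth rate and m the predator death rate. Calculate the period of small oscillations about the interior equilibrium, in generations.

Here r = 0.25 and m = 0.058, so r·m = 0.0145.
ω = √0.0145 = 0.12 per generation, hence T = 2π/ω ≈ 52.2 generations.

T ≈ 52.2 generations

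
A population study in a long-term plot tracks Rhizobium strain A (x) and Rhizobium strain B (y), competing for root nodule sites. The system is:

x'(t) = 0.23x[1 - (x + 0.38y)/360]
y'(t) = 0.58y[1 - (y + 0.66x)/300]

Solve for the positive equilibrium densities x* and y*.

x* ≈ 328, y* ≈ 83.3

Setting both brackets to zero gives the nullclines x + 0.38y = 360 and 0.66x + y = 300.
Substituting y = 300 - 0.66x into the first: x(1 - 0.38·0.66) = 360 - 0.38·300.
So x* = 246/0.749 = 328, and then y* = 300 - 0.66·328 = 83.3.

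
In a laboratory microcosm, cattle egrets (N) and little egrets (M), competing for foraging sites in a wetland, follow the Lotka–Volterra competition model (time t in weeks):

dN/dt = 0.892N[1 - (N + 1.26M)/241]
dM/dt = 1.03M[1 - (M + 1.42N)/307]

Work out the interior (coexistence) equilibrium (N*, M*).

N* ≈ 185, M* ≈ 44.6

Setting both brackets to zero gives the nullclines N + 1.26M = 241 and 1.42N + M = 307.
Substituting M = 307 - 1.42N into the first: N(1 - 1.26·1.42) = 241 - 1.26·307.
So N* = -146/-0.789 = 185, and then M* = 307 - 1.42·185 = 44.6.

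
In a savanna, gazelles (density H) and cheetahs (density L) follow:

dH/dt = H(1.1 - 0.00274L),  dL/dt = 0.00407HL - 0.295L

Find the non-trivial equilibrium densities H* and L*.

H* ≈ 72.5, L* ≈ 401

Set dL/dt = 0 with L > 0: 0.00407H - 0.295 = 0, so H* = 0.295/0.00407 = 72.5.
Set dH/dt = 0 with H > 0: 1.1 - 0.00274L = 0, so L* = 1.1/0.00274 = 401.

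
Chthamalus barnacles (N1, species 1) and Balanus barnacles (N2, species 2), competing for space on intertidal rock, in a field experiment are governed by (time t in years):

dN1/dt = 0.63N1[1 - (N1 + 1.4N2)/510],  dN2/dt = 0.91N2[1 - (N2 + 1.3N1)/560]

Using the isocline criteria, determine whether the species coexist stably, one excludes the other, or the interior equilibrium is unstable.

Compare the nullcline intercepts: K1/α12 = 510/1.4 = 364 < K2 = 560; K2/α21 = 560/1.3 = 431 < K1 = 510.
Since both are reversed, neither can invade when rare; the interior point is a saddle.

unstable coexistence (outcome depends on initial conditions)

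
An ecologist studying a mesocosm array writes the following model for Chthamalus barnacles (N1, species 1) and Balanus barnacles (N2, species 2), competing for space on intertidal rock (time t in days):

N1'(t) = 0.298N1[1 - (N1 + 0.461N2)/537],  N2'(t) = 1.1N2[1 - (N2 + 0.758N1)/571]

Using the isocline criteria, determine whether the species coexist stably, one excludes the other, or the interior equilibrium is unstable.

stable coexistence

Compare the nullcline intercepts: K1/α12 = 537/0.461 = 1160 > K2 = 571; K2/α21 = 571/0.758 = 753 > K1 = 537.
Since both inequalities hold, each species can invade when rare, so the interior equilibrium is stable.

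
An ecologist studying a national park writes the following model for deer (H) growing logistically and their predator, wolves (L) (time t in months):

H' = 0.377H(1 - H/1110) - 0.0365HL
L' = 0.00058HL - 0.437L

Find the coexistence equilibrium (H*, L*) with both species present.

H* ≈ 753, L* ≈ 3.32

From dL/dt = 0 with L > 0: 0.00058H* = 0.437, so H* = 753.
Substitute into dH/dt = 0: 0.377(1 - 753/1110) = 0.0365L*.
The bracket is 0.321, giving L* = 0.121/0.0365 = 3.32.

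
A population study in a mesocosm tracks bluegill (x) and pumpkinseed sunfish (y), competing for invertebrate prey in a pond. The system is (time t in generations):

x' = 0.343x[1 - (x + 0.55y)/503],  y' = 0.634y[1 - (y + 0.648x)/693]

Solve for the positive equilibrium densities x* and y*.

Setting both brackets to zero gives the nullclines x + 0.55y = 503 and 0.648x + y = 693.
Substituting y = 693 - 0.648x into the first: x(1 - 0.55·0.648) = 503 - 0.55·693.
So x* = 122/0.644 = 189, and then y* = 693 - 0.648·189 = 570.

x* ≈ 189, y* ≈ 570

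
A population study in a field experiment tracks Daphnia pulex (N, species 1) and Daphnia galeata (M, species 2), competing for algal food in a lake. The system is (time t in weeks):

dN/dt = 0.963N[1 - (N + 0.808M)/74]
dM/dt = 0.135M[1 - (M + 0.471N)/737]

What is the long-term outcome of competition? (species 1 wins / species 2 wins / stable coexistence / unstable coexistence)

species 2 excludes species 1

Compare the nullcline intercepts: K1/α12 = 74/0.808 = 91.6 < K2 = 737; K2/α21 = 737/0.471 = 1560 > K1 = 74.
Since the inequalities point opposite ways, species 2 can invade but species 1 cannot.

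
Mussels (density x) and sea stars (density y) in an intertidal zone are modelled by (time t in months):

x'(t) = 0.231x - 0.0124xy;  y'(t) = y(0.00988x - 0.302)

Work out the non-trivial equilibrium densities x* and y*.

x* ≈ 30.6, y* ≈ 18.6

Set dy/dt = 0 with y > 0: 0.00988x - 0.302 = 0, so x* = 0.302/0.00988 = 30.6.
Set dx/dt = 0 with x > 0: 0.231 - 0.0124y = 0, so y* = 0.231/0.0124 = 18.6.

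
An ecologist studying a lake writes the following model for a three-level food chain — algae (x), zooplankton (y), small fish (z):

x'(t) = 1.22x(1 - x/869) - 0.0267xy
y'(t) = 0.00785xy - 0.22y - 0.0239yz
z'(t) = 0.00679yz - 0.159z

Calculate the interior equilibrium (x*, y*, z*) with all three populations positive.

From dz/dt = 0: 0.00679y* = 0.159, so y* = 23.4.
From dx/dt = 0: 1.22(1 - x*/869) = 0.0267·23.4, giving x* = 869·(1 - 0.512) = 424.
From dy/dt = 0: 0.00785·424 - 0.22 = 0.0239z*, so z* = 3.11/0.0239 = 130.

x* ≈ 424, y* ≈ 23.4, z* ≈ 130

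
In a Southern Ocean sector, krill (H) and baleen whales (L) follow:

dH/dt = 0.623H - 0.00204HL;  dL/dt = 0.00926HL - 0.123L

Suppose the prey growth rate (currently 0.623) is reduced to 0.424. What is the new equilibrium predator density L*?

L* ≈ 208

At the interior fixed point, setting dH/dt = 0 with H > 0 fixes L* = (prey growth rate)/(HL coefficient) — independent of the other coefficients.
With the change, L* = 0.424/0.00204 = 208; it falls from 305.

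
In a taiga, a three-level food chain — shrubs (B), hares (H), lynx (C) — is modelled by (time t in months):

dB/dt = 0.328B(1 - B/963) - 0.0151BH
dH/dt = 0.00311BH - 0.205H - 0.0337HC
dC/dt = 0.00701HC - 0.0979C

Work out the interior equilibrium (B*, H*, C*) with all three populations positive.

From dC/dt = 0: 0.00701H* = 0.0979, so H* = 14.
From dB/dt = 0: 0.328(1 - B*/963) = 0.0151·14, giving B* = 963·(1 - 0.643) = 344.
From dH/dt = 0: 0.00311·344 - 0.205 = 0.0337C*, so C* = 0.864/0.0337 = 25.6.

B* ≈ 344, H* ≈ 14, C* ≈ 25.6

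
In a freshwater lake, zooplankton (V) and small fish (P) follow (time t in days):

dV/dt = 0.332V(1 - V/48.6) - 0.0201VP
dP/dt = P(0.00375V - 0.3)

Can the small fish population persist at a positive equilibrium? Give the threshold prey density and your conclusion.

The predator equation gives dP/dt > 0 only when V > 0.3/0.00375 = 80.
Without the predator, V → K = 48.6. Since 48.6 < 80, the predator cannot invade.

Threshold V = 80; K < 80, so no, the predator goes extinct.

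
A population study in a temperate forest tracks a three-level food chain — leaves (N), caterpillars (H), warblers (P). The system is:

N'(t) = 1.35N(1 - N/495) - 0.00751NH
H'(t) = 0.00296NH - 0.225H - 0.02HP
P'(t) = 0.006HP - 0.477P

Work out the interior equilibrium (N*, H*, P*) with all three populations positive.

From dP/dt = 0: 0.006H* = 0.477, so H* = 79.5.
From dN/dt = 0: 1.35(1 - N*/495) = 0.00751·79.5, giving N* = 495·(1 - 0.442) = 276.
From dH/dt = 0: 0.00296·276 - 0.225 = 0.02P*, so P* = 0.592/0.02 = 29.6.

N* ≈ 276, H* ≈ 79.5, P* ≈ 29.6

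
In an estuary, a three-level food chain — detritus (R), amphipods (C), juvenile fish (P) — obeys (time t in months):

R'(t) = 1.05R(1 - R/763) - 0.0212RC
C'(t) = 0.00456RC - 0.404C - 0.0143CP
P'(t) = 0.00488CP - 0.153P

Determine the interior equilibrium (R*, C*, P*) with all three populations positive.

R* ≈ 280, C* ≈ 31.4, P* ≈ 61

From dP/dt = 0: 0.00488C* = 0.153, so C* = 31.4.
From dR/dt = 0: 1.05(1 - R*/763) = 0.0212·31.4, giving R* = 763·(1 - 0.633) = 280.
From dC/dt = 0: 0.00456·280 - 0.404 = 0.0143P*, so P* = 0.873/0.0143 = 61.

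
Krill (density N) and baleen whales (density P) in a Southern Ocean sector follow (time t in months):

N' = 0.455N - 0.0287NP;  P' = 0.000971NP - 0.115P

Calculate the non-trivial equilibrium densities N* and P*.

N* ≈ 118, P* ≈ 15.9

Set dP/dt = 0 with P > 0: 0.000971N - 0.115 = 0, so N* = 0.115/0.000971 = 118.
Set dN/dt = 0 with N > 0: 0.455 - 0.0287P = 0, so P* = 0.455/0.0287 = 15.9.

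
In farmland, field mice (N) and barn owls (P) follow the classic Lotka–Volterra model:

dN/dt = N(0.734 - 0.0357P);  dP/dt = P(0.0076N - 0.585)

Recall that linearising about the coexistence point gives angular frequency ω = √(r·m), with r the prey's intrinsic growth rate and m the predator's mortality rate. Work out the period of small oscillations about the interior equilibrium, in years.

Here r = 0.734 and m = 0.585, so r·m = 0.429.
ω = √0.429 = 0.655 per year, hence T = 2π/ω ≈ 9.59 years.

T ≈ 9.59 years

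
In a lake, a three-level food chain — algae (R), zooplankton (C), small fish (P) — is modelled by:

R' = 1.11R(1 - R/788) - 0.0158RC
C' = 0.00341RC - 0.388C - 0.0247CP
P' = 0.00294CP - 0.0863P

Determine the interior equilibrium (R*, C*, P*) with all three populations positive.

R* ≈ 459, C* ≈ 29.4, P* ≈ 47.6

From dP/dt = 0: 0.00294C* = 0.0863, so C* = 29.4.
From dR/dt = 0: 1.11(1 - R*/788) = 0.0158·29.4, giving R* = 788·(1 - 0.418) = 459.
From dC/dt = 0: 0.00341·459 - 0.388 = 0.0247P*, so P* = 1.18/0.0247 = 47.6.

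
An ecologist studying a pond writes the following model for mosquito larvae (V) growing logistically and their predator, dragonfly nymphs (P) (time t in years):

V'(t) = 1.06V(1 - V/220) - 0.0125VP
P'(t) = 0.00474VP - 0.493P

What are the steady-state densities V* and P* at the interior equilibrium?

V* ≈ 104, P* ≈ 44.7

From dP/dt = 0 with P > 0: 0.00474V* = 0.493, so V* = 104.
Substitute into dV/dt = 0: 1.06(1 - 104/220) = 0.0125P*.
The bracket is 0.527, giving P* = 0.559/0.0125 = 44.7.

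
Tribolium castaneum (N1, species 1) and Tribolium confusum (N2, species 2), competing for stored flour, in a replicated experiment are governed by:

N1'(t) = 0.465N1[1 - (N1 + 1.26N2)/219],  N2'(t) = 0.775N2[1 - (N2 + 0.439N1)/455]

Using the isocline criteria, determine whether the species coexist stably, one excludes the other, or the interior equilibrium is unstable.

species 2 excludes species 1

Compare the nullcline intercepts: K1/α12 = 219/1.26 = 174 < K2 = 455; K2/α21 = 455/0.439 = 1040 > K1 = 219.
Since the inequalities point opposite ways, species 2 can invade but species 1 cannot.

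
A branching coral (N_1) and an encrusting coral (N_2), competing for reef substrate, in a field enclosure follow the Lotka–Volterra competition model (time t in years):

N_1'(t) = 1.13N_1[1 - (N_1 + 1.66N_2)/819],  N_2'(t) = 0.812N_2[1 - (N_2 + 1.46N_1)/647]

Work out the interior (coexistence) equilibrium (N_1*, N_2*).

Setting both brackets to zero gives the nullclines N_1 + 1.66N_2 = 819 and 1.46N_1 + N_2 = 647.
Substituting N_2 = 647 - 1.46N_1 into the first: N_1(1 - 1.66·1.46) = 819 - 1.66·647.
So N_1* = -255/-1.42 = 179, and then N_2* = 647 - 1.46·179 = 385.

N_1* ≈ 179, N_2* ≈ 385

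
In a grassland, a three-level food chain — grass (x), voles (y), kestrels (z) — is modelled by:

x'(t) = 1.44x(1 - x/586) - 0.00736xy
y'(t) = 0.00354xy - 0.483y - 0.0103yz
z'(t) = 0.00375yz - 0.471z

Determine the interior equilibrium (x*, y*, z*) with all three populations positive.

x* ≈ 210, y* ≈ 126, z* ≈ 25.2

From dz/dt = 0: 0.00375y* = 0.471, so y* = 126.
From dx/dt = 0: 1.44(1 - x*/586) = 0.00736·126, giving x* = 586·(1 - 0.642) = 210.
From dy/dt = 0: 0.00354·210 - 0.483 = 0.0103z*, so z* = 0.26/0.0103 = 25.2.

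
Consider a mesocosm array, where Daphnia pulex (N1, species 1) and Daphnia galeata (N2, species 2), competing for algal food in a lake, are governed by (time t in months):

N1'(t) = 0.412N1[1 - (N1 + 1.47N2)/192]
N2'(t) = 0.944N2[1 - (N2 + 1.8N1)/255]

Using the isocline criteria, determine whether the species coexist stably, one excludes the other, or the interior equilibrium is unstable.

Compare the nullcline intercepts: K1/α12 = 192/1.47 = 131 < K2 = 255; K2/α21 = 255/1.8 = 142 < K1 = 192.
Since both are reversed, neither can invade when rare; the interior point is a saddle.

unstable coexistence (outcome depends on initial conditions)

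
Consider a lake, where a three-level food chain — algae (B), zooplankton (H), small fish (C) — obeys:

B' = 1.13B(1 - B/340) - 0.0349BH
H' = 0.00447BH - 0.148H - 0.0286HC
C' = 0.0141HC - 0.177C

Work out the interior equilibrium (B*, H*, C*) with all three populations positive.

B* ≈ 208, H* ≈ 12.6, C* ≈ 27.4

From dC/dt = 0: 0.0141H* = 0.177, so H* = 12.6.
From dB/dt = 0: 1.13(1 - B*/340) = 0.0349·12.6, giving B* = 340·(1 - 0.388) = 208.
From dH/dt = 0: 0.00447·208 - 0.148 = 0.0286C*, so C* = 0.783/0.0286 = 27.4.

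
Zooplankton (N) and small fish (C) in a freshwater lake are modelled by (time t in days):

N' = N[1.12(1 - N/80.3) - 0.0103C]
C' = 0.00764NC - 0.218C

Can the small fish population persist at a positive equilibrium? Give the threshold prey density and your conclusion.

Threshold N = 28.5; K > 28.5, so yes, the predator persists.

The predator equation gives dC/dt > 0 only when N > 0.218/0.00764 = 28.5.
Without the predator, N → K = 80.3. Since 80.3 > 28.5, the predator can invade and persist.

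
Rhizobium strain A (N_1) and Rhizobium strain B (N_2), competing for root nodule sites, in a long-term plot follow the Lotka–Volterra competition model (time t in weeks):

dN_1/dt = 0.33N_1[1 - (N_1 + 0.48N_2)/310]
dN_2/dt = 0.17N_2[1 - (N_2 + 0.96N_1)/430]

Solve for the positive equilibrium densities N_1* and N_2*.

N_1* ≈ 192, N_2* ≈ 246

Setting both brackets to zero gives the nullclines N_1 + 0.48N_2 = 310 and 0.96N_1 + N_2 = 430.
Substituting N_2 = 430 - 0.96N_1 into the first: N_1(1 - 0.48·0.96) = 310 - 0.48·430.
So N_1* = 104/0.539 = 192, and then N_2* = 430 - 0.96·192 = 246.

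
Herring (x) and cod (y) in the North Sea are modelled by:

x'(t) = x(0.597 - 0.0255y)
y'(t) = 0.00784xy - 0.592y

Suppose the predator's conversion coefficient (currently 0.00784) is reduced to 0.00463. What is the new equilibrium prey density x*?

x* ≈ 128

At the interior fixed point, setting dy/dt = 0 with y > 0 fixes x* = (predator death rate)/(xy coefficient) — independent of the other coefficients.
With the change, x* = 0.592/0.00463 = 128; it rises from 75.5.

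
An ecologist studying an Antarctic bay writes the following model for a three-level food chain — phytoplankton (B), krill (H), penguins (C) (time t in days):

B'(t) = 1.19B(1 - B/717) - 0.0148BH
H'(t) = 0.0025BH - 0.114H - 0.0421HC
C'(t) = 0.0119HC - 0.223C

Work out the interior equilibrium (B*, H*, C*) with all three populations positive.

B* ≈ 550, H* ≈ 18.7, C* ≈ 29.9

From dC/dt = 0: 0.0119H* = 0.223, so H* = 18.7.
From dB/dt = 0: 1.19(1 - B*/717) = 0.0148·18.7, giving B* = 717·(1 - 0.233) = 550.
From dH/dt = 0: 0.0025·550 - 0.114 = 0.0421C*, so C* = 1.26/0.0421 = 29.9.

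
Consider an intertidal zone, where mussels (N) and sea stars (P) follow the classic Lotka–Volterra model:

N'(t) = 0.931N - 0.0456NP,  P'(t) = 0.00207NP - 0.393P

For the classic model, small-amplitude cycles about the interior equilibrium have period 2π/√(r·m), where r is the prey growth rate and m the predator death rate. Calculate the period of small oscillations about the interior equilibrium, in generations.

T ≈ 10.4 generations

Here r = 0.931 and m = 0.393, so r·m = 0.366.
ω = √0.366 = 0.605 per generation, hence T = 2π/ω ≈ 10.4 generations.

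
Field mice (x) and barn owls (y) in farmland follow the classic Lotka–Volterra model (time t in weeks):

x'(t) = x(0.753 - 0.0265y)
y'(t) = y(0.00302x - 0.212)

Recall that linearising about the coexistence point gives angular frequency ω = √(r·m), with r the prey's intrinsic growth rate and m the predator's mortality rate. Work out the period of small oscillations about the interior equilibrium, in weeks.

Here r = 0.753 and m = 0.212, so r·m = 0.16.
ω = √0.16 = 0.4 per week, hence T = 2π/ω ≈ 15.7 weeks.

T ≈ 15.7 weeks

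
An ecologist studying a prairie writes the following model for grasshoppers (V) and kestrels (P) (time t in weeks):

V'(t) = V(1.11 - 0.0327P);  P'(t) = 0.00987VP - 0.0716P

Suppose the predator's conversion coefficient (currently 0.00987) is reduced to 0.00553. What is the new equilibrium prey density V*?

V* ≈ 12.9

At the interior fixed point, setting dP/dt = 0 with P > 0 fixes V* = (predator death rate)/(VP coefficient) — independent of the other coefficients.
With the change, V* = 0.0716/0.00553 = 12.9; it rises from 7.25.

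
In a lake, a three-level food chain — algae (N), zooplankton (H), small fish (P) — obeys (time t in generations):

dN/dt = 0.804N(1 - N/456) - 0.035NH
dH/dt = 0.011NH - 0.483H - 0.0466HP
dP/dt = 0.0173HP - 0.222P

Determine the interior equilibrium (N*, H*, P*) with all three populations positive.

From dP/dt = 0: 0.0173H* = 0.222, so H* = 12.8.
From dN/dt = 0: 0.804(1 - N*/456) = 0.035·12.8, giving N* = 456·(1 - 0.559) = 201.
From dH/dt = 0: 0.011·201 - 0.483 = 0.0466P*, so P* = 1.73/0.0466 = 37.1.

N* ≈ 201, H* ≈ 12.8, P* ≈ 37.1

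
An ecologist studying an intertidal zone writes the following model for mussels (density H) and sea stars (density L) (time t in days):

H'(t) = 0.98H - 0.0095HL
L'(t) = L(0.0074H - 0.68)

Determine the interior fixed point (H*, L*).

Set dL/dt = 0 with L > 0: 0.0074H - 0.68 = 0, so H* = 0.68/0.0074 = 91.9.
Set dH/dt = 0 with H > 0: 0.98 - 0.0095L = 0, so L* = 0.98/0.0095 = 103.

H* ≈ 91.9, L* ≈ 103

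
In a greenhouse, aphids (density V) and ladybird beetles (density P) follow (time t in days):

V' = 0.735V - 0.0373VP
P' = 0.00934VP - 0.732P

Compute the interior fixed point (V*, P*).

Set dP/dt = 0 with P > 0: 0.00934V - 0.732 = 0, so V* = 0.732/0.00934 = 78.4.
Set dV/dt = 0 with V > 0: 0.735 - 0.0373P = 0, so P* = 0.735/0.0373 = 19.7.

V* ≈ 78.4, P* ≈ 19.7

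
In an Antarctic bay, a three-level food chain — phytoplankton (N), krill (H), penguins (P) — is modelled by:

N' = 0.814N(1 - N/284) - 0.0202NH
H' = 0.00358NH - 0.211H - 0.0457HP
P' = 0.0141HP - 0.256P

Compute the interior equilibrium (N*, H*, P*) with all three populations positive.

N* ≈ 156, H* ≈ 18.2, P* ≈ 7.61

From dP/dt = 0: 0.0141H* = 0.256, so H* = 18.2.
From dN/dt = 0: 0.814(1 - N*/284) = 0.0202·18.2, giving N* = 284·(1 - 0.451) = 156.
From dH/dt = 0: 0.00358·156 - 0.211 = 0.0457P*, so P* = 0.348/0.0457 = 7.61.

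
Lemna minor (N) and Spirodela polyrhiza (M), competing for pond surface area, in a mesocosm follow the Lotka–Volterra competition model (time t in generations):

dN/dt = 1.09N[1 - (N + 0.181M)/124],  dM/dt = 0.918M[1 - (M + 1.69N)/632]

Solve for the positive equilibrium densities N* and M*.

Setting both brackets to zero gives the nullclines N + 0.181M = 124 and 1.69N + M = 632.
Substituting M = 632 - 1.69N into the first: N(1 - 0.181·1.69) = 124 - 0.181·632.
So N* = 9.61/0.694 = 13.8, and then M* = 632 - 1.69·13.8 = 609.

N* ≈ 13.8, M* ≈ 609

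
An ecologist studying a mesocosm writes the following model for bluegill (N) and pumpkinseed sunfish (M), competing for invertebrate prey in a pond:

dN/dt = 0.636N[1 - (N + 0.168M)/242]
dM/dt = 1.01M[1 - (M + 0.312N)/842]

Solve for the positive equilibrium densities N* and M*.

N* ≈ 106, M* ≈ 809

Setting both brackets to zero gives the nullclines N + 0.168M = 242 and 0.312N + M = 842.
Substituting M = 842 - 0.312N into the first: N(1 - 0.168·0.312) = 242 - 0.168·842.
So N* = 101/0.948 = 106, and then M* = 842 - 0.312·106 = 809.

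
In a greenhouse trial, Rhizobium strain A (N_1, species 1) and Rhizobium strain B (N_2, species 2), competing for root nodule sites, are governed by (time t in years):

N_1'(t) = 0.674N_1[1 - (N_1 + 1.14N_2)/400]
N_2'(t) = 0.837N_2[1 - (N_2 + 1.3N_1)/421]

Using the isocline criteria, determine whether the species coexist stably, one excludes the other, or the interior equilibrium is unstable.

unstable coexistence (outcome depends on initial conditions)

Compare the nullcline intercepts: K1/α12 = 400/1.14 = 351 < K2 = 421; K2/α21 = 421/1.3 = 324 < K1 = 400.
Since both are reversed, neither can invade when rare; the interior point is a saddle.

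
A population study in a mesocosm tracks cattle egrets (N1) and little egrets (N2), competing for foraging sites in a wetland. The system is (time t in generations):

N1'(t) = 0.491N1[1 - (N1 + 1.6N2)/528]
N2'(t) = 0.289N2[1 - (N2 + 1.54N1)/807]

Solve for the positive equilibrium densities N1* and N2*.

N1* ≈ 521, N2* ≈ 4.18

Setting both brackets to zero gives the nullclines N1 + 1.6N2 = 528 and 1.54N1 + N2 = 807.
Substituting N2 = 807 - 1.54N1 into the first: N1(1 - 1.6·1.54) = 528 - 1.6·807.
So N1* = -763/-1.46 = 521, and then N2* = 807 - 1.54·521 = 4.18.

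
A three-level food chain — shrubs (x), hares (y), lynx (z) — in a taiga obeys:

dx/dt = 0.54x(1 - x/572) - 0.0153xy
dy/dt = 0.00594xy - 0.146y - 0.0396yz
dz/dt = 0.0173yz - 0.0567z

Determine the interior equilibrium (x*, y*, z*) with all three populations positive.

x* ≈ 519, y* ≈ 3.28, z* ≈ 74.1

From dz/dt = 0: 0.0173y* = 0.0567, so y* = 3.28.
From dx/dt = 0: 0.54(1 - x*/572) = 0.0153·3.28, giving x* = 572·(1 - 0.0929) = 519.
From dy/dt = 0: 0.00594·519 - 0.146 = 0.0396z*, so z* = 2.94/0.0396 = 74.1.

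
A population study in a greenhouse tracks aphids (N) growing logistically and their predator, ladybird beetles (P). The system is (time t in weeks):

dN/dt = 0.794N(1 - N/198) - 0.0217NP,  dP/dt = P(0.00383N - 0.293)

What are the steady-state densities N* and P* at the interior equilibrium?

From dP/dt = 0 with P > 0: 0.00383N* = 0.293, so N* = 76.5.
Substitute into dN/dt = 0: 0.794(1 - 76.5/198) = 0.0217P*.
The bracket is 0.614, giving P* = 0.487/0.0217 = 22.5.

N* ≈ 76.5, P* ≈ 22.5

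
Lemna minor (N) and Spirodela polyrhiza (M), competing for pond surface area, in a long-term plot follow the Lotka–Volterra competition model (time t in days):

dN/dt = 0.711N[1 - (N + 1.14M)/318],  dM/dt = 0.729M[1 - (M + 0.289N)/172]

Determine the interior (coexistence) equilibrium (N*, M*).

Setting both brackets to zero gives the nullclines N + 1.14M = 318 and 0.289N + M = 172.
Substituting M = 172 - 0.289N into the first: N(1 - 1.14·0.289) = 318 - 1.14·172.
So N* = 122/0.671 = 182, and then M* = 172 - 0.289·182 = 119.

N* ≈ 182, M* ≈ 119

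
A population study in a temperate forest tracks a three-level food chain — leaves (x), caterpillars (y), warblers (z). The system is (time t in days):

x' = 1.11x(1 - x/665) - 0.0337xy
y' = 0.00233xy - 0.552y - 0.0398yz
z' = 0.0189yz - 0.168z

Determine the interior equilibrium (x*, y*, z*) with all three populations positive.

From dz/dt = 0: 0.0189y* = 0.168, so y* = 8.89.
From dx/dt = 0: 1.11(1 - x*/665) = 0.0337·8.89, giving x* = 665·(1 - 0.27) = 486.
From dy/dt = 0: 0.00233·486 - 0.552 = 0.0398z*, so z* = 0.579/0.0398 = 14.6.

x* ≈ 486, y* ≈ 8.89, z* ≈ 14.6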